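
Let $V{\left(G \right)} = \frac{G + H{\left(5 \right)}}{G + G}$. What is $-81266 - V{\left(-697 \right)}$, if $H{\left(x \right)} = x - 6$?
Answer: $- \frac{56642751}{697} \approx -81267.0$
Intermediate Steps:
$H{\left(x \right)} = -6 + x$
$V{\left(G \right)} = \frac{-1 + G}{2 G}$ ($V{\left(G \right)} = \frac{G + \left(-6 + 5\right)}{G + G} = \frac{G - 1}{2 G} = \left(-1 + G\right) \frac{1}{2 G} = \frac{-1 + G}{2 G}$)
$-81266 - V{\left(-697 \right)} = -81266 - \frac{-1 - 697}{2 \left(-697\right)} = -81266 - \frac{1}{2} \left(- \frac{1}{697}\right) \left(-698\right) = -81266 - \frac{349}{697} = - \frac{56642751}{697}$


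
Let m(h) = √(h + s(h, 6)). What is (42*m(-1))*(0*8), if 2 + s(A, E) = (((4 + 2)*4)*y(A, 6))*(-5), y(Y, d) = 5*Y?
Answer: 0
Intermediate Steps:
s(A, E) = -2 - 600*A (s(A, E) = -2 + (((4 + 2)*4)*(5*A))*(-5) = -2 + ((6*4)*(5*A))*(-5) = -2 + (24*(5*A))*(-5) = -2 + (120*A)*(-5) = -2 - 600*A)
m(h) = √(-2 - 599*h) (m(h) = √(h + (-2 - 600*h)) = √(-2 - 599*h))
(42*m(-1))*(0*8) = (42*√(-2 - 599*(-1)))*(0*8) = (42*√(-2 + 599))*0 = (42*√597)*0 = 0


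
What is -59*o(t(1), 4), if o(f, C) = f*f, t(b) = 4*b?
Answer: -944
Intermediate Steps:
o(f, C) = f²
-59*o(t(1), 4) = -59*(4*1)² = -59*4² = -59*16 = -944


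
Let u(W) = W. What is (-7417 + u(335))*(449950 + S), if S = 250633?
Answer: -4961528806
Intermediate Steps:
(-7417 + u(335))*(449950 + S) = (-7417 + 335)*(449950 + 250633) = -7082*700583 = -4961528806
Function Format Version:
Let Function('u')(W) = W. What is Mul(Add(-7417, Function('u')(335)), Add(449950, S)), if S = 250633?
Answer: -4961528806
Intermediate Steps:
Mul(Add(-7417, Function('u')(335)), Add(449950, S)) = Mul(Add(-7417, 335), Add(449950, 250633)) = Mul(-7082, 700583) = -4961528806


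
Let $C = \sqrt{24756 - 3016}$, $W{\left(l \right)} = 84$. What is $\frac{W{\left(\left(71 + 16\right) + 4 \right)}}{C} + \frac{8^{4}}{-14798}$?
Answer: $- \frac{2048}{7399} + \frac{42 \sqrt{5435}}{5435} \approx 0.29291$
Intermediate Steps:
$C = 2 \sqrt{5435}$ ($C = \sqrt{21740} = 2 \sqrt{5435} \approx 147.44$)
$\frac{W{\left(\left(71 + 16\right) + 4 \right)}}{C} + \frac{8^{4}}{-14798} = \frac{84}{2 \sqrt{5435}} + \frac{8^{4}}{-14798} = 84 \frac{\sqrt{5435}}{10870} + 4096 \left(- \frac{1}{14798}\right) = \frac{42 \sqrt{5435}}{5435} - \frac{2048}{7399} = - \frac{2048}{7399} + \frac{42 \sqrt{5435}}{5435}$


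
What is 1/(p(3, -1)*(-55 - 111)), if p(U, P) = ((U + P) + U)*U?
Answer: -1/2490 ≈ -0.00040161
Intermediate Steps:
p(U, P) = U*(P + 2*U) (p(U, P) = ((P + U) + U)*U = (P + 2*U)*U = U*(P + 2*U))
1/(p(3, -1)*(-55 - 111)) = 1/((3*(-1 + 2*3))*(-55 - 111)) = 1/((3*(-1 + 6))*(-166)) = 1/((3*5)*(-166)) = 1/(15*(-166)) = 1/(-2490) = -1/2490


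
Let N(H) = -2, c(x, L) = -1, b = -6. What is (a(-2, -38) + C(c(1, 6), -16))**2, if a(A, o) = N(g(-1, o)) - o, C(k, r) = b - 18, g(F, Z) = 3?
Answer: 144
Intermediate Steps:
C(k, r) = -24 (C(k, r) = -6 - 18 = -24)
a(A, o) = -2 - o
(a(-2, -38) + C(c(1, 6), -16))**2 = ((-2 - 1*(-38)) - 24)**2 = ((-2 + 38) - 24)**2 = (36 - 24)**2 = 12**2 = 144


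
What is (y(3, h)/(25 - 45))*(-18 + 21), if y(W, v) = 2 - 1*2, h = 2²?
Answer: 0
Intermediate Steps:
h = 4
y(W, v) = 0 (y(W, v) = 2 - 2 = 0)
(y(3, h)/(25 - 45))*(-18 + 21) = (0/(25 - 45))*(-18 + 21) = (0/(-20))*3 = (0*(-1/20))*3 = 0*3 = 0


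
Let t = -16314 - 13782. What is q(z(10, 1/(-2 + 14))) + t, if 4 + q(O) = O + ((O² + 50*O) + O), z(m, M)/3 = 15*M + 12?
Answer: -423247/16 ≈ -26453.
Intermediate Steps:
z(m, M) = 36 + 45*M (z(m, M) = 3*(15*M + 12) = 3*(12 + 15*M) = 36 + 45*M)
q(O) = -4 + O² + 52*O (q(O) = -4 + (O + ((O² + 50*O) + O)) = -4 + (O + (O² + 51*O)) = -4 + (O² + 52*O) = -4 + O² + 52*O)
t = -30096
q(z(10, 1/(-2 + 14))) + t = (-4 + (36 + 45/(-2 + 14))² + 52*(36 + 45/(-2 + 14))) - 30096 = (-4 + (36 + 45/12)² + 52*(36 + 45/12)) - 30096 = (-4 + (36 + 45*(1/12))² + 52*(36 + 45*(1/12))) - 30096 = (-4 + (36 + 15/4)² + 52*(36 + 15/4)) - 30096 = (-4 + (159/4)² + 52*(159/4)) - 30096 = (-4 + 25281/16 + 2067) - 30096 = 58289/16 - 30096 = -423247/16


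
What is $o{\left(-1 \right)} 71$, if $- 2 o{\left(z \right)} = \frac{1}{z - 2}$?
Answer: $\frac{71}{6} \approx 11.833$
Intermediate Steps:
$o{\left(z \right)} = - \frac{1}{2 \left(-2 + z\right)}$ ($o{\left(z \right)} = - \frac{1}{2 \left(z - 2\right)} = - \frac{1}{2 \left(-2 + z\right)}$)
$o{\left(-1 \right)} 71 = - \frac{1}{-4 + 2 \left(-1\right)} 71 = - \frac{1}{-4 - 2} \cdot 71 = - \frac{1}{-6} \cdot 71 = \left(-1\right) \left(- \frac{1}{6}\right) 71 = \frac{1}{6} \cdot 71 = \frac{71}{6}$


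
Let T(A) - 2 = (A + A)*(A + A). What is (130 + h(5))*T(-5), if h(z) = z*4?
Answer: 15300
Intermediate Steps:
T(A) = 2 + 4*A² (T(A) = 2 + (A + A)*(A + A) = 2 + (2*A)*(2*A) = 2 + 4*A²)
h(z) = 4*z
(130 + h(5))*T(-5) = (130 + 4*5)*(2 + 4*(-5)²) = (130 + 20)*(2 + 4*25) = 150*(2 + 100) = 150*102 = 15300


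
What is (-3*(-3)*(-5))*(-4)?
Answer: 180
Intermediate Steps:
(-3*(-3)*(-5))*(-4) = (9*(-5))*(-4) = -45*(-4) = 180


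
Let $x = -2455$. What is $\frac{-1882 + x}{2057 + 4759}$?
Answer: $- \frac{4337}{6816} \approx -0.6363$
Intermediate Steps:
$\frac{-1882 + x}{2057 + 4759} = \frac{-1882 - 2455}{2057 + 4759} = - \frac{4337}{6816}$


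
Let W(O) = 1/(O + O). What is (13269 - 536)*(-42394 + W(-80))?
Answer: -86368461053/160 ≈ -5.3980e+8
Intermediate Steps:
W(O) = 1/(2*O)
(13269 - 536)*(-42394 + W(-80)) = (13269 - 536)*(-42394 + (½)/(-80)) = 12733*(-42394 + (½)*(-1/80)) = 12733*(-42394 - 1/160) = 12733*(-6783041/160) = -86368461053/160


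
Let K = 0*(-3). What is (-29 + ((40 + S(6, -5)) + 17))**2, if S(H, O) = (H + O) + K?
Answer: 841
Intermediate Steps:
K = 0
S(H, O) = H + O (S(H, O) = (H + O) + 0 = H + O)
(-29 + ((40 + S(6, -5)) + 17))**2 = (-29 + ((40 + (6 - 5)) + 17))**2 = (-29 + ((40 + 1) + 17))**2 = (-29 + (41 + 17))**2 = (-29 + 58)**2 = 29**2 = 841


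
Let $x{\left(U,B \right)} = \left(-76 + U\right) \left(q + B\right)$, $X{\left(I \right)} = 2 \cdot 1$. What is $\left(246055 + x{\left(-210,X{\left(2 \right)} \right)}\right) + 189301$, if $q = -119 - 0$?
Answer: $468818$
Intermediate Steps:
$X{\left(I \right)} = 2$
$q = -119$ ($q = -119 + 0 = -119$)
$x{\left(U,B \right)} = \left(-119 + B\right) \left(-76 + U\right)$ ($x{\left(U,B \right)} = \left(-76 + U\right) \left(-119 + B\right) = \left(-119 + B\right) \left(-76 + U\right)$)
$\left(246055 + x{\left(-210,X{\left(2 \right)} \right)}\right) + 189301 = \left(246055 + \left(9044 - -24990 - 152 + 2 \left(-210\right)\right)\right) + 189301 = \left(246055 + \left(9044 + 24990 - 152 - 420\right)\right) + 189301 = \left(246055 + 33462\right) + 189301 = 279517 + 189301 = 468818$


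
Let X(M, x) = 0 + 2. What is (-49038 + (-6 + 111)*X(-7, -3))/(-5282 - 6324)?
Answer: 24414/5803 ≈ 4.2071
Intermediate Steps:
X(M, x) = 2
(-49038 + (-6 + 111)*X(-7, -3))/(-5282 - 6324) = (-49038 + (-6 + 111)*2)/(-5282 - 6324) = (-49038 + 105*2)/(-11606) = (-49038 + 210)*(-1/11606) = -48828*(-1/11606) = 24414/5803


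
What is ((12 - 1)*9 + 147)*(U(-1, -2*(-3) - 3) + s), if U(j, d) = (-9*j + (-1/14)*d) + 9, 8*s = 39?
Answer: 156087/28 ≈ 5574.5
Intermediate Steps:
s = 39/8 (s = (⅛)*39 = 39/8 ≈ 4.8750)
U(j, d) = 9 - 9*j - d/14 (U(j, d) = (-9*j + (-1*1/14)*d) + 9 = (-9*j - d/14) + 9 = 9 - 9*j - d/14)
((12 - 1)*9 + 147)*(U(-1, -2*(-3) - 3) + s) = ((12 - 1)*9 + 147)*((9 - 9*(-1) - (-2*(-3) - 3)/14) + 39/8) = (11*9 + 147)*((9 + 9 - (6 - 3)/14) + 39/8) = (99 + 147)*((9 + 9 - 1/14*3) + 39/8) = 246*((9 + 9 - 3/14) + 39/8) = 246*(249/14 + 39/8) = 246*(1269/56) = 156087/28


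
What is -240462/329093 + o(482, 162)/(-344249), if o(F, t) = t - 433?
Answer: -82689618835/113289936157 ≈ -0.72989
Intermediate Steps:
o(F, t) = -433 + t
-240462/329093 + o(482, 162)/(-344249) = -240462/329093 + (-433 + 162)/(-344249) = -240462*1/329093 - 271*(-1/344249) = -240462/329093 + 271/344249 = -82689618835/113289936157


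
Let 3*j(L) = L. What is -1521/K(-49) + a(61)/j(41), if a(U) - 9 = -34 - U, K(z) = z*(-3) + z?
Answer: -87645/4018 ≈ -21.813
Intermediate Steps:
K(z) = -2*z (K(z) = -3*z + z = -2*z)
a(U) = -25 - U (a(U) = 9 + (-34 - U) = -25 - U)
j(L) = L/3
-1521/K(-49) + a(61)/j(41) = -1521/((-2*(-49))) + (-25 - 1*61)/(((⅓)*41)) = -1521/98 + (-25 - 61)/(41/3) = -1521*1/98 - 86*3/41 = -1521/98 - 258/41 = -87645/4018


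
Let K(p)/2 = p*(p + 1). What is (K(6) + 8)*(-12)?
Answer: -1104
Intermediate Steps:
K(p) = 2*p*(1 + p) (K(p) = 2*(p*(p + 1)) = 2*(p*(1 + p)) = 2*p*(1 + p))
(K(6) + 8)*(-12) = (2*6*(1 + 6) + 8)*(-12) = (2*6*7 + 8)*(-12) = (84 + 8)*(-12) = 92*(-12) = -1104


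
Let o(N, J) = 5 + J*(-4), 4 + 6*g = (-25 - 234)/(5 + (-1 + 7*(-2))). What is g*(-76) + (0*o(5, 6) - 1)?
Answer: -1392/5 ≈ -278.40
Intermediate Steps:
g = 73/20 (g = -⅔ + ((-25 - 234)/(5 + (-1 + 7*(-2))))/6 = -⅔ + (-259/(5 + (-1 - 14)))/6 = -⅔ + (-259/(5 - 15))/6 = -⅔ + (-259/(-10))/6 = -⅔ + (-259*(-⅒))/6 = -⅔ + (⅙)*(259/10) = -⅔ + 259/60 = 73/20 ≈ 3.6500)
o(N, J) = 5 - 4*J
g*(-76) + (0*o(5, 6) - 1) = (73/20)*(-76) + (0*(5 - 4*6) - 1) = -1387/5 + (0*(5 - 24) - 1) = -1387/5 + (0*(-19) - 1) = -1387/5 + (0 - 1) = -1387/5 - 1 = -1392/5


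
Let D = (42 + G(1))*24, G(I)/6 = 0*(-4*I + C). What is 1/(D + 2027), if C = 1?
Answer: 1/3035 ≈ 0.00032949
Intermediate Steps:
G(I) = 0 (G(I) = 6*(0*(-4*I + 1)) = 6*(0*(1 - 4*I)) = 6*0 = 0)
D = 1008 (D = (42 + 0)*24 = 42*24 = 1008)
1/(D + 2027) = 1/(1008 + 2027) = 1/3035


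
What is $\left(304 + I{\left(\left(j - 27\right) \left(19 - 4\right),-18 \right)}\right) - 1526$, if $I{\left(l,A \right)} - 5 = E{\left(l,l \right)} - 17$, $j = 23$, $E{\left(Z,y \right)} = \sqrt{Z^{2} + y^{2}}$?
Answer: $-1234 + 60 \sqrt{2} \approx -1149.1$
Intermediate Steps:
$I{\left(l,A \right)} = -12 + \sqrt{2} \sqrt{l^{2}}$ ($I{\left(l,A \right)} = 5 + \left(\sqrt{l^{2} + l^{2}} - 17\right) = 5 + \left(\sqrt{2 l^{2}} - 17\right) = 5 + \left(\sqrt{2} \sqrt{l^{2}} - 17\right) = 5 + \left(-17 + \sqrt{2} \sqrt{l^{2}}\right) = -12 + \sqrt{2} \sqrt{l^{2}}$)
$\left(304 + I{\left(\left(j - 27\right) \left(19 - 4\right),-18 \right)}\right) - 1526 = \left(304 - \left(12 - \sqrt{2} \sqrt{\left(\left(23 - 27\right) \left(19 - 4\right)\right)^{2}}\right)\right) - 1526 = \left(304 - \left(12 - \sqrt{2} \sqrt{\left(\left(-4\right) 15\right)^{2}}\right)\right) - 1526 = \left(304 - \left(12 - \sqrt{2} \sqrt{\left(-60\right)^{2}}\right)\right) - 1526 = \left(304 - \left(12 - \sqrt{2} \sqrt{3600}\right)\right) - 1526 = \left(304 - \left(12 - \sqrt{2} \cdot 60\right)\right) - 1526 = \left(304 - \left(12 - 60 \sqrt{2}\right)\right) - 1526 = \left(292 + 60 \sqrt{2}\right) - 1526 = -1234 + 60 \sqrt{2}$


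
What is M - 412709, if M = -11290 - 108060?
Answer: -532059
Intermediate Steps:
M = -119350
M - 412709 = -119350 - 412709 = -532059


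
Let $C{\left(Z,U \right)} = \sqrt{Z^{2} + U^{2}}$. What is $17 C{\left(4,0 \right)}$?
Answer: $68$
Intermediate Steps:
$C{\left(Z,U \right)} = \sqrt{U^{2} + Z^{2}}$
$17 C{\left(4,0 \right)} = 17 \sqrt{0^{2} + 4^{2}} = 17 \sqrt{0 + 16} = 17 \sqrt{16} = 17 \cdot 4 = 68$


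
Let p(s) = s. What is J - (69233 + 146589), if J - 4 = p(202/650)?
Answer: -70140749/325 ≈ -2.1582e+5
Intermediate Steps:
J = 1401/325 (J = 4 + 202/650 = 4 + 202*(1/650) = 4 + 101/325 = 1401/325 ≈ 4.3108)
J - (69233 + 146589) = 1401/325 - (69233 + 146589) = 1401/325 - 1*215822 = 1401/325 - 215822 = -70140749/325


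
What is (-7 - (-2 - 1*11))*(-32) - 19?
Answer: -211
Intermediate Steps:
(-7 - (-2 - 1*11))*(-32) - 19 = (-7 - (-2 - 11))*(-32) - 19 = (-7 - 1*(-13))*(-32) - 19 = (-7 + 13)*(-32) - 19 = 6*(-32) - 19 = -192 - 19 = -211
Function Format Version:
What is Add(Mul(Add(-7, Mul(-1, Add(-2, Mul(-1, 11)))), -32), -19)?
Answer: -211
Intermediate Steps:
Add(Mul(Add(-7, Mul(-1, Add(-2, Mul(-1, 11)))), -32), -19) = Add(Mul(Add(-7, Mul(-1, Add(-2, -11))), -32), -19) = Add(Mul(Add(-7, Mul(-1, -13)), -32), -19) = Add(Mul(Add(-7, 13), -32), -19) = Add(Mul(6, -32), -19) = Add(-192, -19) = -211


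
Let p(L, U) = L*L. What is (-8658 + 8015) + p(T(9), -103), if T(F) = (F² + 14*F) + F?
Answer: 46013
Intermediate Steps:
T(F) = F² + 15*F
p(L, U) = L²
(-8658 + 8015) + p(T(9), -103) = (-8658 + 8015) + (9*(15 + 9))² = -643 + (9*24)² = -643 + 216² = -643 + 46656 = 46013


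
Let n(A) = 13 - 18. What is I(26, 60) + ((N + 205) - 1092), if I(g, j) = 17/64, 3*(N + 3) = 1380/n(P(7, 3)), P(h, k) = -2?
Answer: -62831/64 ≈ -981.73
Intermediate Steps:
n(A) = -5
N = -95 (N = -3 + (1380/(-5))/3 = -3 + (1380*(-⅕))/3 = -3 + (⅓)*(-276) = -3 - 92 = -95)
I(g, j) = 17/64 (I(g, j) = 17*(1/64) = 17/64)
I(26, 60) + ((N + 205) - 1092) = 17/64 + ((-95 + 205) - 1092) = 17/64 + (110 - 1092) = 17/64 - 982 = -62831/64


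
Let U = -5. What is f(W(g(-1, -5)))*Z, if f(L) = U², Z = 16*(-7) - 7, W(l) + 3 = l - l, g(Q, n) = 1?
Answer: -2975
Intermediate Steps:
W(l) = -3 (W(l) = -3 + (l - l) = -3 + 0 = -3)
Z = -119 (Z = -112 - 7 = -119)
f(L) = 25 (f(L) = (-5)² = 25)
f(W(g(-1, -5)))*Z = 25*(-119) = -2975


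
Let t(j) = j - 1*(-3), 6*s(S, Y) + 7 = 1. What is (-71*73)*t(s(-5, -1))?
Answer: -10366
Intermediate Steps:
s(S, Y) = -1 (s(S, Y) = -7/6 + (⅙)*1 = -7/6 + ⅙ = -1)
t(j) = 3 + j (t(j) = j + 3 = 3 + j)
(-71*73)*t(s(-5, -1)) = (-71*73)*(3 - 1) = -5183*2 = -10366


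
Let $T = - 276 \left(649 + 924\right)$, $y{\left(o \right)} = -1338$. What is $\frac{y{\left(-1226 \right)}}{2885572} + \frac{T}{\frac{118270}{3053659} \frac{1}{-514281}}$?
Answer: $\frac{491847814881104884036041}{85319150110} \approx 5.7648 \cdot 10^{12}$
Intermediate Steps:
$T = -434148$ ($T = \left(-276\right) 1573 = -434148$)
$\frac{y{\left(-1226 \right)}}{2885572} + \frac{T}{\frac{118270}{3053659} \frac{1}{-514281}} = - \frac{1338}{2885572} - \frac{434148}{\frac{118270}{3053659} \frac{1}{-514281}} = \left(-1338\right) \frac{1}{2885572} - \frac{434148}{118270 \cdot \frac{1}{3053659} \left(- \frac{1}{514281}\right)} = - \frac{669}{1442786} - \frac{434148}{\frac{118270}{3053659} \left(- \frac{1}{514281}\right)} = - \frac{669}{1442786} - \frac{434148}{- \frac{118270}{1570438804179}} = - \frac{669}{1442786} - - \frac{340901432978352246}{59135} = - \frac{669}{1442786} + \frac{340901432978352246}{59135} = \frac{491847814881104884036041}{85319150110}$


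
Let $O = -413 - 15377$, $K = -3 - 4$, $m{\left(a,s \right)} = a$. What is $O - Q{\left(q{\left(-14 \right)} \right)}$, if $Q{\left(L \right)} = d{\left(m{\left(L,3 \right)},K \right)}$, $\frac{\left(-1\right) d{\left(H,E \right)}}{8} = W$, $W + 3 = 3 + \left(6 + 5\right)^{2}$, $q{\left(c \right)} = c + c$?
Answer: $-14822$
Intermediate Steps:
$q{\left(c \right)} = 2 c$
$W = 121$ ($W = -3 + \left(3 + \left(6 + 5\right)^{2}\right) = -3 + \left(3 + 11^{2}\right) = -3 + \left(3 + 121\right) = -3 + 124 = 121$)
$K = -7$ ($K = -3 - 4 = -7$)
$O = -15790$ ($O = -413 - 15377 = -15790$)
$d{\left(H,E \right)} = -968$ ($d{\left(H,E \right)} = \left(-8\right) 121 = -968$)
$Q{\left(L \right)} = -968$
$O - Q{\left(q{\left(-14 \right)} \right)} = -15790 - -968 = -15790 + 968 = -14822$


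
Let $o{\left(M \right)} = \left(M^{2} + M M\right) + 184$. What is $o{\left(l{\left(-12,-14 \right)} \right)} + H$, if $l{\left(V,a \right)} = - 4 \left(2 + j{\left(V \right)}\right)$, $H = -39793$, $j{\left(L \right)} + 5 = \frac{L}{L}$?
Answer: $-39481$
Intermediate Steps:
$j{\left(L \right)} = -4$ ($j{\left(L \right)} = -5 + \frac{L}{L} = -5 + 1 = -4$)
$l{\left(V,a \right)} = 8$ ($l{\left(V,a \right)} = - 4 \left(2 - 4\right) = \left(-4\right) \left(-2\right) = 8$)
$o{\left(M \right)} = 184 + 2 M^{2}$ ($o{\left(M \right)} = \left(M^{2} + M^{2}\right) + 184 = 2 M^{2} + 184 = 184 + 2 M^{2}$)
$o{\left(l{\left(-12,-14 \right)} \right)} + H = \left(184 + 2 \cdot 8^{2}\right) - 39793 = \left(184 + 2 \cdot 64\right) - 39793 = \left(184 + 128\right) - 39793 = 312 - 39793 = -39481$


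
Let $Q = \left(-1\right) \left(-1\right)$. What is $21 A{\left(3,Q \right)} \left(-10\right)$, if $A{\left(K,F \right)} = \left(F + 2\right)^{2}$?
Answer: $-1890$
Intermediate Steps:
$Q = 1$
$A{\left(K,F \right)} = \left(2 + F\right)^{2}$
$21 A{\left(3,Q \right)} \left(-10\right) = 21 \left(2 + 1\right)^{2} \left(-10\right) = 21 \cdot 3^{2} \left(-10\right) = 21 \cdot 9 \left(-10\right) = 189 \left(-10\right) = -1890$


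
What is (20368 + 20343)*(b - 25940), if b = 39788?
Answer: 563765928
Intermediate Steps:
(20368 + 20343)*(b - 25940) = (20368 + 20343)*(39788 - 25940) = 40711*13848 = 563765928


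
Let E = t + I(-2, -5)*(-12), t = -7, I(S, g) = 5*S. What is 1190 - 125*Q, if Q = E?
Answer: -12935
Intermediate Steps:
E = 113 (E = -7 + (5*(-2))*(-12) = -7 - 10*(-12) = -7 + 120 = 113)
Q = 113
1190 - 125*Q = 1190 - 125*113 = 1190 - 14125 = -12935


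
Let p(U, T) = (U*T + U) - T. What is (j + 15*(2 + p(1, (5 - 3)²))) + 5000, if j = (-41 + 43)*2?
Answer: 5049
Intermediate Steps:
p(U, T) = U - T + T*U (p(U, T) = (T*U + U) - T = (U + T*U) - T = U - T + T*U)
j = 4 (j = 2*2 = 4)
(j + 15*(2 + p(1, (5 - 3)²))) + 5000 = (4 + 15*(2 + (1 - (5 - 3)² + (5 - 3)²*1))) + 5000 = (4 + 15*(2 + (1 - 1*2² + 2²*1))) + 5000 = (4 + 15*(2 + (1 - 1*4 + 4*1))) + 5000 = (4 + 15*(2 + (1 - 4 + 4))) + 5000 = (4 + 15*(2 + 1)) + 5000 = (4 + 15*3) + 5000 = (4 + 45) + 5000 = 49 + 5000 = 5049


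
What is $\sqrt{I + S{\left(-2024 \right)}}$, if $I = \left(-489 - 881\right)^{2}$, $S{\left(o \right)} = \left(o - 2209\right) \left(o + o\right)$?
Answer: $2 \sqrt{4753021} \approx 4360.3$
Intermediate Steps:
$S{\left(o \right)} = 2 o \left(-2209 + o\right)$ ($S{\left(o \right)} = \left(-2209 + o\right) 2 o = 2 o \left(-2209 + o\right)$)
$I = 1876900$ ($I = \left(-1370\right)^{2} = 1876900$)
$\sqrt{I + S{\left(-2024 \right)}} = \sqrt{1876900 + 2 \left(-2024\right) \left(-2209 - 2024\right)} = \sqrt{1876900 + 2 \left(-2024\right) \left(-4233\right)} = \sqrt{1876900 + 17135184} = \sqrt{19012084} = 2 \sqrt{4753021}$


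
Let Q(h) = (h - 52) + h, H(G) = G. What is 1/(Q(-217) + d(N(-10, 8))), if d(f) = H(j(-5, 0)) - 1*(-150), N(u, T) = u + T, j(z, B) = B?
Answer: -1/336 ≈ -0.0029762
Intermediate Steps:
N(u, T) = T + u
Q(h) = -52 + 2*h (Q(h) = (-52 + h) + h = -52 + 2*h)
d(f) = 150 (d(f) = 0 - 1*(-150) = 0 + 150 = 150)
1/(Q(-217) + d(N(-10, 8))) = 1/((-52 + 2*(-217)) + 150) = 1/((-52 - 434) + 150) = 1/(-486 + 150) = 1/(-336) = -1/336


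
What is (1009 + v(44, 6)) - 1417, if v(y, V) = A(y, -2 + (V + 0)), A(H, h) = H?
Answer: -364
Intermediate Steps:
v(y, V) = y
(1009 + v(44, 6)) - 1417 = (1009 + 44) - 1417 = 1053 - 1417 = -364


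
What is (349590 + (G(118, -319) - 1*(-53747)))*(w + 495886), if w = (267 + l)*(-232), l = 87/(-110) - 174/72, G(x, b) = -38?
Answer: 9641967096528/55 ≈ 1.7531e+11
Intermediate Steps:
l = -2117/660 (l = 87*(-1/110) - 174*1/72 = -87/110 - 29/12 = -2117/660 ≈ -3.2076)
w = -10097974/165 (w = (267 - 2117/660)*(-232) = (174103/660)*(-232) = -10097974/165 ≈ -61200.)
(349590 + (G(118, -319) - 1*(-53747)))*(w + 495886) = (349590 + (-38 - 1*(-53747)))*(-10097974/165 + 495886) = (349590 + (-38 + 53747))*(71723216/165) = (349590 + 53709)*(71723216/165) = 403299*(71723216/165) = 9641967096528/55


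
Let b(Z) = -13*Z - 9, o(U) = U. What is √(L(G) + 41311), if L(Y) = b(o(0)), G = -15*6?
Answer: √41302 ≈ 203.23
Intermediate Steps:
G = -90
b(Z) = -9 - 13*Z
L(Y) = -9 (L(Y) = -9 - 13*0 = -9 + 0 = -9)
√(L(G) + 41311) = √(-9 + 41311) = √41302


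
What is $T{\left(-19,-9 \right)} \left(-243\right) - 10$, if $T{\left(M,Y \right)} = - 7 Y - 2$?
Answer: $-14833$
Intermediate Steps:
$T{\left(M,Y \right)} = -2 - 7 Y$
$T{\left(-19,-9 \right)} \left(-243\right) - 10 = \left(-2 - -63\right) \left(-243\right) - 10 = \left(-2 + 63\right) \left(-243\right) - 10 = 61 \left(-243\right) - 10 = -14823 - 10 = -14833$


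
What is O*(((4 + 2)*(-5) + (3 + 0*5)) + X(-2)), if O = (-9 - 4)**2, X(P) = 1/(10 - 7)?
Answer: -13520/3 ≈ -4506.7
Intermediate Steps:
X(P) = 1/3
O = 169 (O = (-13)**2 = 169)
O*(((4 + 2)*(-5) + (3 + 0*5)) + X(-2)) = 169*(((4 + 2)*(-5) + (3 + 0*5)) + 1/3) = 169*((6*(-5) + (3 + 0)) + 1/3) = 169*((-30 + 3) + 1/3) = 169*(-27 + 1/3) = 169*(-80/3) = -13520/3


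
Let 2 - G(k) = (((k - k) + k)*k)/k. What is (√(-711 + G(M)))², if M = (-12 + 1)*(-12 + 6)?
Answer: -775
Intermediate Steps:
M = 66 (M = -11*(-6) = 66)
G(k) = 2 - k (G(k) = 2 - ((k - k) + k)*k/k = 2 - (0 + k)*k/k = 2 - k*k/k = 2 - k²/k = 2 - k)
(√(-711 + G(M)))² = (√(-711 + (2 - 1*66)))² = (√(-711 + (2 - 66)))² = (√(-711 - 64))² = (√(-775))² = (5*I*√31)² = -775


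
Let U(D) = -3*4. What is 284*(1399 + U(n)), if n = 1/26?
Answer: 393908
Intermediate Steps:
n = 1/26 ≈ 0.038462
U(D) = -12
284*(1399 + U(n)) = 284*(1399 - 12) = 284*1387 = 393908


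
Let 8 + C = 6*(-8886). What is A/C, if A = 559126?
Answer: -279563/26662 ≈ -10.485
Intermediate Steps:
C = -53324 (C = -8 + 6*(-8886) = -8 - 53316 = -53324)
A/C = 559126/(-53324) = 559126*(-1/53324) = -279563/26662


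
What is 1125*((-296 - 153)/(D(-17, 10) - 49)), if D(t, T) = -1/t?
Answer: 8587125/832 ≈ 10321.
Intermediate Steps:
1125*((-296 - 153)/(D(-17, 10) - 49)) = 1125*((-296 - 153)/(-1/(-17) - 49)) = 1125*(-449/(-1*(-1/17) - 49)) = 1125*(-449/(1/17 - 49)) = 1125*(-449/(-832/17)) = 1125*(-449*(-17/832)) = 1125*(7633/832) = 8587125/832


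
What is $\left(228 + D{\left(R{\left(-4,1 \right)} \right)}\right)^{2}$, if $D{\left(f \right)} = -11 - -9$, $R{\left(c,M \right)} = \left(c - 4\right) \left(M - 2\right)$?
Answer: $51076$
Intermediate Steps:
$R{\left(c,M \right)} = \left(-4 + c\right) \left(-2 + M\right)$
$D{\left(f \right)} = -2$ ($D{\left(f \right)} = -11 + 9 = -2$)
$\left(228 + D{\left(R{\left(-4,1 \right)} \right)}\right)^{2} = \left(228 - 2\right)^{2} = 226^{2} = 51076$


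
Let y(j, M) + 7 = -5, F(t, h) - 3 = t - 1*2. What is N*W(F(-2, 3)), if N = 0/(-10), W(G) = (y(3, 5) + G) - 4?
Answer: 0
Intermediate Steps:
F(t, h) = 1 + t (F(t, h) = 3 + (t - 1*2) = 3 + (t - 2) = 3 + (-2 + t) = 1 + t)
y(j, M) = -12 (y(j, M) = -7 - 5 = -12)
W(G) = -16 + G (W(G) = (-12 + G) - 4 = -16 + G)
N = 0 (N = 0*(-⅒) = 0)
N*W(F(-2, 3)) = 0*(-16 + (1 - 2)) = 0*(-16 - 1) = 0*(-17) = 0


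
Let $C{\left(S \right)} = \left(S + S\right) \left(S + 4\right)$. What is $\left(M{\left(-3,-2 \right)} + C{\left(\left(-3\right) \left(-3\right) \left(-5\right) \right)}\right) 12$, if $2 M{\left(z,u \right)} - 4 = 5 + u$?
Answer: $44322$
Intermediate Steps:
$M{\left(z,u \right)} = \frac{9}{2} + \frac{u}{2}$ ($M{\left(z,u \right)} = 2 + \frac{5 + u}{2} = 2 + \left(\frac{5}{2} + \frac{u}{2}\right) = \frac{9}{2} + \frac{u}{2}$)
$C{\left(S \right)} = 2 S \left(4 + S\right)$
$\left(M{\left(-3,-2 \right)} + C{\left(\left(-3\right) \left(-3\right) \left(-5\right) \right)}\right) 12 = \left(\left(\frac{9}{2} + \frac{1}{2} \left(-2\right)\right) + 2 \left(-3\right) \left(-3\right) \left(-5\right) \left(4 + \left(-3\right) \left(-3\right) \left(-5\right)\right)\right) 12 = \left(\left(\frac{9}{2} - 1\right) + 2 \cdot 9 \left(-5\right) \left(4 + 9 \left(-5\right)\right)\right) 12 = \left(\frac{7}{2} + 2 \left(-45\right) \left(4 - 45\right)\right) 12 = \left(\frac{7}{2} + 2 \left(-45\right) \left(-41\right)\right) 12 = \left(\frac{7}{2} + 3690\right) 12 = \frac{7387}{2} \cdot 12 = 44322$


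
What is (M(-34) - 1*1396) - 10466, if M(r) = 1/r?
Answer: -403309/34 ≈ -11862.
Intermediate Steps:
(M(-34) - 1*1396) - 10466 = (1/(-34) - 1*1396) - 10466 = (-1/34 - 1396) - 10466 = -47465/34 - 10466 = -403309/34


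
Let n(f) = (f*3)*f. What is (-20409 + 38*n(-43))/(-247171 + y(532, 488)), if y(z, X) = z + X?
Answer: -190377/246151 ≈ -0.77342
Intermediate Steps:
n(f) = 3*f**2 (n(f) = (3*f)*f = 3*f**2)
y(z, X) = X + z
(-20409 + 38*n(-43))/(-247171 + y(532, 488)) = (-20409 + 38*(3*(-43)**2))/(-247171 + (488 + 532)) = (-20409 + 38*(3*1849))/(-247171 + 1020) = (-20409 + 38*5547)/(-246151) = (-20409 + 210786)*(-1/246151) = 190377*(-1/246151) = -190377/246151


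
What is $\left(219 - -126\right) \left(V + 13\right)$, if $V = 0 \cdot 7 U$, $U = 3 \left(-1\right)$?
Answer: $4485$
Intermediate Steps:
$U = -3$
$V = 0$ ($V = 0 \cdot 7 \left(-3\right) = 0 \left(-3\right) = 0$)
$\left(219 - -126\right) \left(V + 13\right) = \left(219 - -126\right) \left(0 + 13\right) = \left(219 + 126\right) 13 = 345 \cdot 13 = 4485$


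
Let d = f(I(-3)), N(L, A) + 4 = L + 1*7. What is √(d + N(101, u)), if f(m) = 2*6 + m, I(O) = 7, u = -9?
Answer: √123 ≈ 11.091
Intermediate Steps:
f(m) = 12 + m
N(L, A) = 3 + L (N(L, A) = -4 + (L + 1*7) = -4 + (L + 7) = -4 + (7 + L) = 3 + L)
d = 19 (d = 12 + 7 = 19)
√(d + N(101, u)) = √(19 + (3 + 101)) = √(19 + 104) = √123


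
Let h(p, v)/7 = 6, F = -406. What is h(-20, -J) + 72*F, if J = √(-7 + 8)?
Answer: -29190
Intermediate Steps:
J = 1 (J = √1 = 1)
h(p, v) = 42 (h(p, v) = 7*6 = 42)
h(-20, -J) + 72*F = 42 + 72*(-406) = 42 - 29232 = -29190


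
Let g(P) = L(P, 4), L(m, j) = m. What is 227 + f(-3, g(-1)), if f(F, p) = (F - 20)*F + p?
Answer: 295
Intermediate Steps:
g(P) = P
f(F, p) = p + F*(-20 + F) (f(F, p) = (-20 + F)*F + p = F*(-20 + F) + p = p + F*(-20 + F))
227 + f(-3, g(-1)) = 227 + (-1 + (-3)**2 - 20*(-3)) = 227 + (-1 + 9 + 60) = 227 + 68 = 295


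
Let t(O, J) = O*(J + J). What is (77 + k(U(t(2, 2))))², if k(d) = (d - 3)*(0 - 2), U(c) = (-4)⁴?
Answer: 184041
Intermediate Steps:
t(O, J) = 2*J*O (t(O, J) = O*(2*J) = 2*J*O)
U(c) = 256
k(d) = 6 - 2*d (k(d) = (-3 + d)*(-2) = 6 - 2*d)
(77 + k(U(t(2, 2))))² = (77 + (6 - 2*256))² = (77 + (6 - 512))² = (77 - 506)² = (-429)² = 184041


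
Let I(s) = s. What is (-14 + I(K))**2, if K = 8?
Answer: 36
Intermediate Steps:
(-14 + I(K))**2 = (-14 + 8)**2 = (-6)**2 = 36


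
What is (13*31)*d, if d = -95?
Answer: -38285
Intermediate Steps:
(13*31)*d = (13*31)*(-95) = 403*(-95) = -38285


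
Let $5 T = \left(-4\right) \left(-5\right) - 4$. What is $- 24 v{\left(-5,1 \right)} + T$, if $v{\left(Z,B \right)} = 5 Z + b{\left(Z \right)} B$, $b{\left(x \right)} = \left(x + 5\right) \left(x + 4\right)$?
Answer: $\frac{3016}{5} \approx 603.2$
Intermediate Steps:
$b{\left(x \right)} = \left(4 + x\right) \left(5 + x\right)$ ($b{\left(x \right)} = \left(5 + x\right) \left(4 + x\right) = \left(4 + x\right) \left(5 + x\right)$)
$T = \frac{16}{5}$ ($T = \frac{\left(-4\right) \left(-5\right) - 4}{5} = \frac{20 - 4}{5} = \frac{1}{5} \cdot 16 = \frac{16}{5} \approx 3.2$)
$v{\left(Z,B \right)} = 5 Z + B \left(20 + Z^{2} + 9 Z\right)$ ($v{\left(Z,B \right)} = 5 Z + \left(20 + Z^{2} + 9 Z\right) B = 5 Z + B \left(20 + Z^{2} + 9 Z\right)$)
$- 24 v{\left(-5,1 \right)} + T = - 24 \left(5 \left(-5\right) + 1 \left(20 + \left(-5\right)^{2} + 9 \left(-5\right)\right)\right) + \frac{16}{5} = - 24 \left(-25 + 1 \left(20 + 25 - 45\right)\right) + \frac{16}{5} = - 24 \left(-25 + 1 \cdot 0\right) + \frac{16}{5} = - 24 \left(-25 + 0\right) + \frac{16}{5} = \left(-24\right) \left(-25\right) + \frac{16}{5} = 600 + \frac{16}{5} = \frac{3016}{5}$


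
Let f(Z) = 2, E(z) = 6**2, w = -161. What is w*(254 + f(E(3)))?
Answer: -41216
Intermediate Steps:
E(z) = 36
w*(254 + f(E(3))) = -161*(254 + 2) = -161*256 = -41216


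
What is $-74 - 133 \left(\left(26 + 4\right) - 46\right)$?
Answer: $2054$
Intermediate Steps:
$-74 - 133 \left(\left(26 + 4\right) - 46\right) = -74 - 133 \left(30 - 46\right) = -74 - -2128 = -74 + 2128 = 2054$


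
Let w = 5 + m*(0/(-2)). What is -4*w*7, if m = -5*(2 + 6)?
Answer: -140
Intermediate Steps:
m = -40 (m = -5*8 = -40)
w = 5 (w = 5 - 0/(-2) = 5 - 0*(-1)/2 = 5 - 40*0 = 5 + 0 = 5)
-4*w*7 = -4*5*7 = -20*7 = -140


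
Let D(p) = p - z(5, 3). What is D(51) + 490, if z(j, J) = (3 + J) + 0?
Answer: 535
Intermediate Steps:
z(j, J) = 3 + J
D(p) = -6 + p (D(p) = p - (3 + 3) = p - 1*6 = p - 6 = -6 + p)
D(51) + 490 = (-6 + 51) + 490 = 45 + 490 = 535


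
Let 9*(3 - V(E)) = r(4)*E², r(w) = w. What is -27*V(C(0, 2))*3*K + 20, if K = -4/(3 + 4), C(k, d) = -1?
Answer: 968/7 ≈ 138.29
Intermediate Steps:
K = -4/7 ≈ -0.57143
V(E) = 3 - 4*E²/9
-27*V(C(0, 2))*3*K + 20 = -27*(3 - 4/9*(-1)²)*3*(-4)/7 + 20 = -27*(3 - 4/9*1)*3*(-4)/7 + 20 = -27*(3 - 4/9)*3*(-4)/7 + 20 = -27*(23/9)*3*(-4)/7 + 20 = -207*(-4)/7 + 20 = -27*(-92/21) + 20 = 828/7 + 20 = 968/7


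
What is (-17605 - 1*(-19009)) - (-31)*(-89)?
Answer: -1355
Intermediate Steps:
(-17605 - 1*(-19009)) - (-31)*(-89) = (-17605 + 19009) - 1*2759 = 1404 - 2759 = -1355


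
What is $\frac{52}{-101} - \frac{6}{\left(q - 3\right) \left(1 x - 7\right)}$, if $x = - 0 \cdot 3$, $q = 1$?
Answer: $- \frac{667}{707} \approx -0.94342$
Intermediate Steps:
$x = 0$ ($x = \left(-1\right) 0 = 0$)
$\frac{52}{-101} - \frac{6}{\left(q - 3\right) \left(1 x - 7\right)} = \frac{52}{-101} - \frac{6}{\left(1 - 3\right) \left(1 \cdot 0 - 7\right)} = 52 \left(- \frac{1}{101}\right) - \frac{6}{\left(1 - 3\right) \left(0 - 7\right)} = - \frac{52}{101} - \frac{6}{\left(-2\right) \left(-7\right)} = - \frac{52}{101} - \frac{6}{14} = - \frac{52}{101} - \frac{3}{7} = - \frac{667}{707}$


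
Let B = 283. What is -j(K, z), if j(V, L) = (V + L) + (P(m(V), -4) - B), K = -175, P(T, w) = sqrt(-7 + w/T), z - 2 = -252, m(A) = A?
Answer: 708 - I*sqrt(8547)/35 ≈ 708.0 - 2.6414*I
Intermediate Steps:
z = -250 (z = 2 - 252 = -250)
j(V, L) = -283 + L + V + sqrt(-7 - 4/V) (j(V, L) = (V + L) + (sqrt(-7 - 4/V) - 1*283) = (L + V) + (sqrt(-7 - 4/V) - 283) = (L + V) + (-283 + sqrt(-7 - 4/V)) = -283 + L + V + sqrt(-7 - 4/V))
-j(K, z) = -(-283 - 250 - 175 + sqrt(-7 - 4/(-175))) = -(-283 - 250 - 175 + sqrt(-7 - 4*(-1/175))) = -(-283 - 250 - 175 + sqrt(-7 + 4/175)) = -(-283 - 250 - 175 + sqrt(-1221/175)) = -(-283 - 250 - 175 + I*sqrt(8547)/35) = -(-708 + I*sqrt(8547)/35) = 708 - I*sqrt(8547)/35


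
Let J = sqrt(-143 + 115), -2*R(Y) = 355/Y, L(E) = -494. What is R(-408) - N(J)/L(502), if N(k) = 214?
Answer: 174997/201552 ≈ 0.86825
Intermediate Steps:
R(Y) = -355/(2*Y)
J = 2*I*sqrt(7) (J = sqrt(-28) = 2*I*sqrt(7) ≈ 5.2915*I)
R(-408) - N(J)/L(502) = -355/2/(-408) - 214/(-494) = -355/2*(-1/408) - 214*(-1)/494 = 355/816 - 1*(-107/247) = 355/816 + 107/247 = 174997/201552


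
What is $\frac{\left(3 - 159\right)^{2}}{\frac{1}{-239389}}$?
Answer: $-5825770704$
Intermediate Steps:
$\frac{\left(3 - 159\right)^{2}}{\frac{1}{-239389}} = \frac{\left(-156\right)^{2}}{- \frac{1}{239389}} = 24336 \left(-239389\right) = -5825770704$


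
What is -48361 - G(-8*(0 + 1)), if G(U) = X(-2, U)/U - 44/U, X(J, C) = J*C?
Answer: -96729/2 ≈ -48365.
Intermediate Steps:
X(J, C) = C*J
G(U) = -2 - 44/U (G(U) = (U*(-2))/U - 44/U = (-2*U)/U - 44/U = -2 - 44/U)
-48361 - G(-8*(0 + 1)) = -48361 - (-2 - 44*(-1/(8*(0 + 1)))) = -48361 - (-2 - 44/((-8*1))) = -48361 - (-2 - 44/(-8)) = -48361 - (-2 - 44*(-⅛)) = -48361 - (-2 + 11/2) = -48361 - 1*7/2 = -48361 - 7/2 = -96729/2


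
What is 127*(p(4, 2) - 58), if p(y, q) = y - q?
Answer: -7112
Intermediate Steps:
127*(p(4, 2) - 58) = 127*((4 - 1*2) - 58) = 127*((4 - 2) - 58) = 127*(2 - 58) = 127*(-56) = -7112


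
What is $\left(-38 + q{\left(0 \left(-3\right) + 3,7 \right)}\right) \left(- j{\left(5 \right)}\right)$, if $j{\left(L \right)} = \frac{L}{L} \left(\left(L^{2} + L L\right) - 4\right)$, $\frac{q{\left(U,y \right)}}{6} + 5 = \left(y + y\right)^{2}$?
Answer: $-50968$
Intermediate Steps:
$q{\left(U,y \right)} = -30 + 24 y^{2}$ ($q{\left(U,y \right)} = -30 + 6 \left(y + y\right)^{2} = -30 + 6 \left(2 y\right)^{2} = -30 + 6 \cdot 4 y^{2} = -30 + 24 y^{2}$)
$j{\left(L \right)} = -4 + 2 L^{2}$ ($j{\left(L \right)} = 1 \left(\left(L^{2} + L^{2}\right) - 4\right) = 1 \left(2 L^{2} - 4\right) = 1 \left(-4 + 2 L^{2}\right) = -4 + 2 L^{2}$)
$\left(-38 + q{\left(0 \left(-3\right) + 3,7 \right)}\right) \left(- j{\left(5 \right)}\right) = \left(-38 - \left(30 - 24 \cdot 7^{2}\right)\right) \left(- (-4 + 2 \cdot 5^{2})\right) = \left(-38 + \left(-30 + 24 \cdot 49\right)\right) \left(- (-4 + 2 \cdot 25)\right) = \left(-38 + \left(-30 + 1176\right)\right) \left(- (-4 + 50)\right) = \left(-38 + 1146\right) \left(\left(-1\right) 46\right) = 1108 \left(-46\right) = -50968$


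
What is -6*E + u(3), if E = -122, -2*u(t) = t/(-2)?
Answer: 2931/4 ≈ 732.75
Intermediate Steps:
u(t) = t/4 (u(t) = -t/(2*(-2)) = -t*(-1)/(2*2) = -(-1)*t/4 = t/4)
-6*E + u(3) = -6*(-122) + (¼)*3 = 732 + ¾ = 2931/4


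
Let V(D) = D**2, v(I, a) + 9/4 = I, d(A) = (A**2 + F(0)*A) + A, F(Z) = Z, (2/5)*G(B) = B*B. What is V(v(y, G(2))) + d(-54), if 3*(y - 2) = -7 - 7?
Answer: 415609/144 ≈ 2886.2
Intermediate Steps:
G(B) = 5*B**2/2 (G(B) = 5*(B*B)/2 = 5*B**2/2)
y = -8/3 (y = 2 + (-7 - 7)/3 = 2 + (1/3)*(-14) = 2 - 14/3 = -8/3 ≈ -2.6667)
d(A) = A + A**2 (d(A) = (A**2 + 0*A) + A = (A**2 + 0) + A = A**2 + A = A + A**2)
v(I, a) = -9/4 + I
V(v(y, G(2))) + d(-54) = (-9/4 - 8/3)**2 - 54*(1 - 54) = (-59/12)**2 - 54*(-53) = 3481/144 + 2862 = 415609/144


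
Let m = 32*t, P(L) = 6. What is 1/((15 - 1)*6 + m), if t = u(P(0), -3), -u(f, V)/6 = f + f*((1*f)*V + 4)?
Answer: 1/15060 ≈ 6.6401e-5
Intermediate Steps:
u(f, V) = -6*f - 6*f*(4 + V*f) (u(f, V) = -6*(f + f*((1*f)*V + 4)) = -6*(f + f*(f*V + 4)) = -6*(f + f*(V*f + 4)) = -6*(f + f*(4 + V*f)) = -6*f - 6*f*(4 + V*f))
t = 468 (t = -6*6*(5 - 3*6) = -6*6*(5 - 18) = -6*6*(-13) = 468)
m = 14976 (m = 32*468 = 14976)
1/((15 - 1)*6 + m) = 1/((15 - 1)*6 + 14976) = 1/(14*6 + 14976) = 1/(84 + 14976) = 1/15060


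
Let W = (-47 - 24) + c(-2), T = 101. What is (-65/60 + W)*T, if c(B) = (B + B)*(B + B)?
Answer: -67973/12 ≈ -5664.4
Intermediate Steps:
c(B) = 4*B² (c(B) = (2*B)*(2*B) = 4*B²)
W = -55 (W = (-47 - 24) + 4*(-2)² = -71 + 4*4 = -71 + 16 = -55)
(-65/60 + W)*T = (-65/60 - 55)*101 = (-65*1/60 - 55)*101 = (-13/12 - 55)*101 = -673/12*101 = -67973/12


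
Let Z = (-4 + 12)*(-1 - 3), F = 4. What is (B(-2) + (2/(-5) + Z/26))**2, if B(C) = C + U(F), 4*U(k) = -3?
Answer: 1297321/67600 ≈ 19.191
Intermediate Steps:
U(k) = -3/4 (U(k) = (1/4)*(-3) = -3/4)
Z = -32 (Z = 8*(-4) = -32)
B(C) = -3/4 + C (B(C) = C - 3/4 = -3/4 + C)
(B(-2) + (2/(-5) + Z/26))**2 = ((-3/4 - 2) + (2/(-5) - 32/26))**2 = (-11/4 + (2*(-1/5) - 32*1/26))**2 = (-11/4 + (-2/5 - 16/13))**2 = (-11/4 - 106/65)**2 = (-1139/260)**2 = 1297321/67600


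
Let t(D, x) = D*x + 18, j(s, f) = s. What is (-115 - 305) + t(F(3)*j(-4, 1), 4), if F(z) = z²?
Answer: -546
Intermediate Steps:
t(D, x) = 18 + D*x
(-115 - 305) + t(F(3)*j(-4, 1), 4) = (-115 - 305) + (18 + (3²*(-4))*4) = -420 + (18 + (9*(-4))*4) = -420 + (18 - 36*4) = -420 + (18 - 144) = -420 - 126 = -546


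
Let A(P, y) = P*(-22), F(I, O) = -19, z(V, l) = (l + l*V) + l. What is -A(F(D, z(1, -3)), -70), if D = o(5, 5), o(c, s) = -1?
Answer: -418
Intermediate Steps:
D = -1
z(V, l) = 2*l + V*l (z(V, l) = (l + V*l) + l = 2*l + V*l)
A(P, y) = -22*P
-A(F(D, z(1, -3)), -70) = -(-22)*(-19) = -1*418 = -418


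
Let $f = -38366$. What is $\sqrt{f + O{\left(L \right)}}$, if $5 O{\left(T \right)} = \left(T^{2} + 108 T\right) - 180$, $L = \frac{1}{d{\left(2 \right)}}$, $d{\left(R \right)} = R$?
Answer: $\frac{i \sqrt{3839115}}{10} \approx 195.94 i$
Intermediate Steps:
$L = \frac{1}{2} \approx 0.5$
$O{\left(T \right)} = -36 + \frac{T^{2}}{5} + \frac{108 T}{5}$ ($O{\left(T \right)} = \frac{\left(T^{2} + 108 T\right) - 180}{5} = \frac{-180 + T^{2} + 108 T}{5} = -36 + \frac{T^{2}}{5} + \frac{108 T}{5}$)
$\sqrt{f + O{\left(L \right)}} = \sqrt{-38366 + \left(-36 + \frac{1}{5 \cdot 4} + \frac{108}{5} \cdot \frac{1}{2}\right)} = \sqrt{-38366 + \left(-36 + \frac{1}{5} \cdot \frac{1}{4} + \frac{54}{5}\right)} = \sqrt{-38366 + \left(-36 + \frac{1}{20} + \frac{54}{5}\right)} = \sqrt{-38366 - \frac{503}{20}} = \sqrt{- \frac{767823}{20}} = \frac{i \sqrt{3839115}}{10}$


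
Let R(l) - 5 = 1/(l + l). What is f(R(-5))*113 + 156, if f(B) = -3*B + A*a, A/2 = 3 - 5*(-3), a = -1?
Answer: -55731/10 ≈ -5573.1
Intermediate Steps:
R(l) = 5 + 1/(2*l) (R(l) = 5 + 1/(l + l) = 5 + 1/(2*l))
A = 36 (A = 2*(3 - 5*(-3)) = 2*(3 + 15) = 2*18 = 36)
f(B) = -36 - 3*B (f(B) = -3*B + 36*(-1) = -3*B - 36 = -36 - 3*B)
f(R(-5))*113 + 156 = (-36 - 3*(5 + (½)/(-5)))*113 + 156 = (-36 - 3*(5 + (½)*(-⅕)))*113 + 156 = (-36 - 3*(5 - ⅒))*113 + 156 = (-36 - 3*49/10)*113 + 156 = (-36 - 147/10)*113 + 156 = -507/10*113 + 156 = -57291/10 + 156 = -55731/10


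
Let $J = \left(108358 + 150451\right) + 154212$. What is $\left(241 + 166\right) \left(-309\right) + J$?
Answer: $287258$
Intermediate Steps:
$J = 413021$ ($J = 258809 + 154212 = 413021$)
$\left(241 + 166\right) \left(-309\right) + J = \left(241 + 166\right) \left(-309\right) + 413021 = 407 \left(-309\right) + 413021 = -125763 + 413021 = 287258$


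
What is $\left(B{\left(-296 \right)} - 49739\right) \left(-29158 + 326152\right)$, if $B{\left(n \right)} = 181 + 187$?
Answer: $-14662890774$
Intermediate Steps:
$B{\left(n \right)} = 368$
$\left(B{\left(-296 \right)} - 49739\right) \left(-29158 + 326152\right) = \left(368 - 49739\right) \left(-29158 + 326152\right) = \left(368 - 49739\right) 296994 = \left(-49371\right) 296994 = -14662890774$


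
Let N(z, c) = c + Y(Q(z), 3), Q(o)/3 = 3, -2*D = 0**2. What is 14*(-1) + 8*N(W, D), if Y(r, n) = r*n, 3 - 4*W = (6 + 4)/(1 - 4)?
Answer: 202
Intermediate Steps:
W = 19/12 (W = 3/4 - (6 + 4)/(4*(1 - 4)) = 3/4 - 5/(2*(-3)) = 3/4 - 5*(-1)/(2*3) = 3/4 - 1/4*(-10/3) = 3/4 + 5/6 = 19/12 ≈ 1.5833)
D = 0 (D = -1/2*0**2 = -1/2*0 = 0)
Q(o) = 9 (Q(o) = 3*3 = 9)
Y(r, n) = n*r
N(z, c) = 27 + c (N(z, c) = c + 3*9 = c + 27 = 27 + c)
14*(-1) + 8*N(W, D) = 14*(-1) + 8*(27 + 0) = -14 + 8*27 = -14 + 216 = 202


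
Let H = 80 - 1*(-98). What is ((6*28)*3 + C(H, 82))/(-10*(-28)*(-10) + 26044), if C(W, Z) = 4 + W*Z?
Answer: 3776/5811 ≈ 0.64980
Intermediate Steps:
H = 178 (H = 80 + 98 = 178)
((6*28)*3 + C(H, 82))/(-10*(-28)*(-10) + 26044) = ((6*28)*3 + (4 + 178*82))/(-10*(-28)*(-10) + 26044) = (168*3 + (4 + 14596))/(280*(-10) + 26044) = (504 + 14600)/(-2800 + 26044) = 15104/23244 = 15104*(1/23244) = 3776/5811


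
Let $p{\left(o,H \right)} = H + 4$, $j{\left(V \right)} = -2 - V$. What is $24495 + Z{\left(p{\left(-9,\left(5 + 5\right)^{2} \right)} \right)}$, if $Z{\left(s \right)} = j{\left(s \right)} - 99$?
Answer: $24290$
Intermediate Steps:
$p{\left(o,H \right)} = 4 + H$
$Z{\left(s \right)} = -101 - s$ ($Z{\left(s \right)} = \left(-2 - s\right) - 99 = -101 - s$)
$24495 + Z{\left(p{\left(-9,\left(5 + 5\right)^{2} \right)} \right)} = 24495 - \left(105 + \left(5 + 5\right)^{2}\right) = 24495 - 205 = 24290$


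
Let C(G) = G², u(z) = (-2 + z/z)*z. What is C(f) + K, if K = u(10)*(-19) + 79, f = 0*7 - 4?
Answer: 285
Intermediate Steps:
u(z) = -z (u(z) = (-2 + 1)*z = -z)
f = -4 (f = 0 - 4 = -4)
K = 269 (K = -1*10*(-19) + 79 = -10*(-19) + 79 = 190 + 79 = 269)
C(f) + K = (-4)² + 269 = 16 + 269 = 285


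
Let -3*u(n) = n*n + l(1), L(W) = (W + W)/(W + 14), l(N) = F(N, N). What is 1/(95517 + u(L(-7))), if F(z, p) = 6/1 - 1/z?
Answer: 1/95514 ≈ 1.0470e-5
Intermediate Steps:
F(z, p) = 6 - 1/z (F(z, p) = 6*1 - 1/z = 6 - 1/z)
l(N) = 6 - 1/N
L(W) = 2*W/(14 + W) (L(W) = (2*W)/(14 + W) = 2*W/(14 + W))
u(n) = -5/3 - n²/3 (u(n) = -(n*n + (6 - 1/1))/3 = -(n² + (6 - 1*1))/3 = -(n² + (6 - 1))/3 = -(n² + 5)/3 = -(5 + n²)/3 = -5/3 - n²/3)
1/(95517 + u(L(-7))) = 1/(95517 + (-5/3 - 196/(14 - 7)²/3)) = 1/(95517 + (-5/3 - (2*(-7)/7)²/3)) = 1/(95517 + (-5/3 - (2*(-7)*(⅐))²/3)) = 1/(95517 + (-5/3 - ⅓*(-2)²)) = 1/(95517 + (-5/3 - ⅓*4)) = 1/(95517 + (-5/3 - 4/3)) = 1/(95517 - 3) = 1/95514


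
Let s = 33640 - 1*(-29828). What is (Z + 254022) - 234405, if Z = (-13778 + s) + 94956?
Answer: 164263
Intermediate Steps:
s = 63468 (s = 33640 + 29828 = 63468)
Z = 144646 (Z = (-13778 + 63468) + 94956 = 49690 + 94956 = 144646)
(Z + 254022) - 234405 = (144646 + 254022) - 234405 = 398668 - 234405 = 164263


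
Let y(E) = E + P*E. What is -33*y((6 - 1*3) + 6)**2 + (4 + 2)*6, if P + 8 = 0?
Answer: -130941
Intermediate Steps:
P = -8 (P = -8 + 0 = -8)
y(E) = -7*E (y(E) = E - 8*E = -7*E)
-33*y((6 - 1*3) + 6)**2 + (4 + 2)*6 = -33*49*((6 - 1*3) + 6)**2 + (4 + 2)*6 = -33*49*((6 - 3) + 6)**2 + 6*6 = -33*49*(3 + 6)**2 + 36 = -33*(-7*9)**2 + 36 = -33*(-63)**2 + 36 = -33*3969 + 36 = -130977 + 36 = -130941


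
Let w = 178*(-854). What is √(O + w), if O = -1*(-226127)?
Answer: 9*√915 ≈ 272.24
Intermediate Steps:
w = -152012
O = 226127
√(O + w) = √(226127 - 152012) = √74115 = 9*√915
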